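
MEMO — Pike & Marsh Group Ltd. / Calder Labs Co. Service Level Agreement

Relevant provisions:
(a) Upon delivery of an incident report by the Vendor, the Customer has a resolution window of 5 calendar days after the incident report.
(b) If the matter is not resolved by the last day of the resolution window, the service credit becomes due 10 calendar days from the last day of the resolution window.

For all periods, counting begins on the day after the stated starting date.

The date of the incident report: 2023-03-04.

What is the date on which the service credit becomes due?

2023-03-19

The last day of the resolution window: 5 calendar days after 2023-03-04 is 2023-03-09.
Adding 10 calendar days to 2023-03-09 gives 2023-03-19, which is the date on which the service credit becomes due.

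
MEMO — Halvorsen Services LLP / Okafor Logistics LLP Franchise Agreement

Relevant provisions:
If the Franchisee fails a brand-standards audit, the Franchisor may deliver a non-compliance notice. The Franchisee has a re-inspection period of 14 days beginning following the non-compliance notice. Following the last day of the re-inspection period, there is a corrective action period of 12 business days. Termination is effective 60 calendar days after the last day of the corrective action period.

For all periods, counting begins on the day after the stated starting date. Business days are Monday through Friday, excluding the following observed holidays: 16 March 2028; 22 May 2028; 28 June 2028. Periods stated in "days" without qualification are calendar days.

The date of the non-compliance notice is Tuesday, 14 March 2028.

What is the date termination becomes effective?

12 June 2028

Adding 14 calendar days to 14 March 2028 gives 28 March 2028, which is the last day of the re-inspection period.
The last day of the corrective action period: 12 business days after Tuesday, 28 March 2028, skipping weekends — Mar 29, Mar 30, Mar 31, Apr 3, …, Apr 11, Apr 12, Apr 13 — lands on Thursday, 13 April 2028.
Adding 60 calendar days to 13 April 2028 gives 12 June 2028, which is the date termination becomes effective.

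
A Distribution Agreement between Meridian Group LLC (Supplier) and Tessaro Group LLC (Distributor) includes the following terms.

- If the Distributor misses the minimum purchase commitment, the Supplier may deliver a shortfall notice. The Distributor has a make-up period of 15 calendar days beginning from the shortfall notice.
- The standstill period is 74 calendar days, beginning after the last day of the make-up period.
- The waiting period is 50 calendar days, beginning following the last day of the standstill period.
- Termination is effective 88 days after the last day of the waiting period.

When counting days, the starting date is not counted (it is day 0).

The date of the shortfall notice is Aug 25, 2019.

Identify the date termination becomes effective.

Apr 8, 2020

The last day of the make-up period: 15 calendar days after Aug 25, 2019 is Sep 9, 2019.
Adding 74 calendar days to Sep 9, 2019 gives Nov 22, 2019, which is the last day of the standstill period.
The last day of the waiting period: Nov 22, 2019 + 50 days = Jan 11, 2020.
Adding 88 calendar days to Jan 11, 2020 gives Apr 8, 2020, which is the date termination becomes effective.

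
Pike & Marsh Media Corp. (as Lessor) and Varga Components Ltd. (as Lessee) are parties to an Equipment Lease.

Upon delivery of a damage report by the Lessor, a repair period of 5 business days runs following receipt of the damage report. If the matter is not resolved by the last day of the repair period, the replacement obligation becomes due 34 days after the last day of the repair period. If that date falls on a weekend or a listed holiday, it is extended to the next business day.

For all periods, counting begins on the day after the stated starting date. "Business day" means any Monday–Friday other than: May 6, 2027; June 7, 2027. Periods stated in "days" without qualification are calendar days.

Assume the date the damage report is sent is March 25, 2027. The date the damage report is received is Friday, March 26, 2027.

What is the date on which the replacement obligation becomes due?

May 7, 2027

The last day of the repair period: 5 business days after Friday, March 26, 2027, skipping weekends — Mar 29, Mar 30, Mar 31, Apr 1, Apr 2 — lands on Friday, April 2, 2027.
The date on which the replacement obligation becomes due: April 2, 2027 + 34 days = May 6, 2027. That falls on Thursday, a listed holiday, so it rolls to the next business day, Friday, May 7, 2027.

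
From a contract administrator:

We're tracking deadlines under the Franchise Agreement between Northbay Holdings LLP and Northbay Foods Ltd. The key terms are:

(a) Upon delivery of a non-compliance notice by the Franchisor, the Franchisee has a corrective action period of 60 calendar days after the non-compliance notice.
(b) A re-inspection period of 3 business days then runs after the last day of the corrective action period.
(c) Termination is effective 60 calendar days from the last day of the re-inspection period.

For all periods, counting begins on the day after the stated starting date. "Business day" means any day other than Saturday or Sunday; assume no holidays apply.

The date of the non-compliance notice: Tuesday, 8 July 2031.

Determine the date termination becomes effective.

The last day of the corrective action period: 60 calendar days after 8 July 2031 is 6 September 2031.
From Saturday, 6 September 2031, 3 business days (Sep 8, Sep 9, Sep 10, skipping weekends) brings us to Wednesday, 10 September 2031, which is the last day of the re-inspection period.
The date termination becomes effective: 10 September 2031 + 60 days = 9 November 2031.

9 November 2031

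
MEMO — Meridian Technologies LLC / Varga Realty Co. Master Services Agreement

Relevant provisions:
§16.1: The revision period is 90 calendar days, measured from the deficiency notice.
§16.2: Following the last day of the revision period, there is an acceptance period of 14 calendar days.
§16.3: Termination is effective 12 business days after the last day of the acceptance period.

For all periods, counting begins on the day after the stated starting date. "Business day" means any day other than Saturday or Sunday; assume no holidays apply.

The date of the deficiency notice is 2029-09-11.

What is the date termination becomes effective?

The last day of the revision period: 90 calendar days after 2029-09-11 is 2029-12-10.
The last day of the acceptance period: 2029-12-10 + 14 days = 2029-12-24.
The date termination becomes effective: 12 business days after Monday, 2029-12-24, skipping weekends — Dec 25, Dec 26, Dec 27, Dec 28, …, Jan 7, Jan 8, Jan 9 — lands on Wednesday, 2030-01-09.

2030-01-09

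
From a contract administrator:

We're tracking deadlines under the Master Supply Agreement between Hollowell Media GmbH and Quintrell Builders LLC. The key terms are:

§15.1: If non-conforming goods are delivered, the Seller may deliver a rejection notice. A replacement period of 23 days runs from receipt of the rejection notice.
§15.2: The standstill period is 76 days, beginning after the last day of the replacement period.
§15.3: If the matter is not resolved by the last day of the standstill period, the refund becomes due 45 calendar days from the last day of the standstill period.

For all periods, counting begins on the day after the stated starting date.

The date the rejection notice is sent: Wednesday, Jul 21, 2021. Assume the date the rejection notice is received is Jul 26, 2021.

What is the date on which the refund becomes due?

Dec 17, 2021

Adding 23 calendar days to Jul 26, 2021 gives Aug 18, 2021, which is the last day of the replacement period.
The last day of the standstill period: 76 calendar days after Aug 18, 2021 is Nov 2, 2021.
The date on which the refund becomes due: 45 calendar days after Nov 2, 2021 is Dec 17, 2021.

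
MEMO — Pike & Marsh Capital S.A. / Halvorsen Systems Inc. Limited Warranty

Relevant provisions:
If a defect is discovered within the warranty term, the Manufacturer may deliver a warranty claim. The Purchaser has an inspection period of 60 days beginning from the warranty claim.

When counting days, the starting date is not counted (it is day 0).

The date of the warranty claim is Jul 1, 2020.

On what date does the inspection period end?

The last day of the inspection period: 60 calendar days after Jul 1, 2020 is Aug 30, 2020.

Aug 30, 2020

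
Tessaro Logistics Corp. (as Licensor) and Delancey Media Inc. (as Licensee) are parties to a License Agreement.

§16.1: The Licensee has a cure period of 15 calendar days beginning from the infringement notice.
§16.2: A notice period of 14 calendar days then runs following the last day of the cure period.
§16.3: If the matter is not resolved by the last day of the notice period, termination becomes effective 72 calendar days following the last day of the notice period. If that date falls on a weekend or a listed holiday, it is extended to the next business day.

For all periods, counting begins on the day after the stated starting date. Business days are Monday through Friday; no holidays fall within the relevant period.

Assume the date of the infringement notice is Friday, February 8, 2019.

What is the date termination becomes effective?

May 20, 2019

Adding 15 calendar days to February 8, 2019 gives February 23, 2019, which is the last day of the cure period.
The last day of the notice period: 14 calendar days after February 23, 2019 is March 9, 2019.
Adding 72 calendar days to March 9, 2019 gives May 20, 2019, which is the date termination becomes effective. May 20, 2019 is a Monday, so no roll-forward applies.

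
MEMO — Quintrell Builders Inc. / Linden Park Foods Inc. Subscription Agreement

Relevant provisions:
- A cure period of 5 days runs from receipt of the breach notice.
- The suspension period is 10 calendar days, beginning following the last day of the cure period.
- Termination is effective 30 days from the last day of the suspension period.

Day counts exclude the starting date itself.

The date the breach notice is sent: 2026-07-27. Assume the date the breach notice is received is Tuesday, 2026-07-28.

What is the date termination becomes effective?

2026-09-11

Adding 5 calendar days to 2026-07-28 gives 2026-08-02, which is the last day of the cure period.
The last day of the suspension period: 10 calendar days after 2026-08-02 is 2026-08-12.
Adding 30 calendar days to 2026-08-12 gives 2026-09-11, which is the date termination becomes effective.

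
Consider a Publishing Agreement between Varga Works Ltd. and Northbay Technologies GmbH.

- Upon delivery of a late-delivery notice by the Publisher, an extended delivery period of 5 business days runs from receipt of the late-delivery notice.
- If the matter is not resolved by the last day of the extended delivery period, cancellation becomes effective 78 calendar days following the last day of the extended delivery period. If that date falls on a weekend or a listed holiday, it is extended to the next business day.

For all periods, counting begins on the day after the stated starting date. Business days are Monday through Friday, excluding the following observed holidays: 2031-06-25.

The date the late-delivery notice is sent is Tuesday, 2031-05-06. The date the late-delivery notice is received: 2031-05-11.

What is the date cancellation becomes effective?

From Sunday, 2031-05-11, 5 business days (May 12, May 13, May 14, May 15, May 16, skipping weekends) brings us to Friday, 2031-05-16, which is the last day of the extended delivery period.
The date cancellation becomes effective: 78 calendar days after 2031-05-16 is 2031-08-02. That falls on a Saturday, so it rolls to the next business day, Monday, 2031-08-04.

2031-08-04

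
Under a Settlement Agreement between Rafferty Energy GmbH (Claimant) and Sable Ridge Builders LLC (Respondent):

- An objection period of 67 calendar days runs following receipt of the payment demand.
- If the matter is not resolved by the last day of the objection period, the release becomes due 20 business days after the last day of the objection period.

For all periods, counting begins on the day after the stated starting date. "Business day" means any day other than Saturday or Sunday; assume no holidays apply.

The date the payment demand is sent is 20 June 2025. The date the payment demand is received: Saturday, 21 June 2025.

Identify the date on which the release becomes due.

24 September 2025

Adding 67 calendar days to 21 June 2025 gives 27 August 2025, which is the last day of the objection period.
The date on which the release becomes due: 20 business days after Wednesday, 27 August 2025, skipping weekends — Aug 28, Aug 29, Sep 1, Sep 2, …, Sep 22, Sep 23, Sep 24 — lands on Wednesday, 24 September 2025.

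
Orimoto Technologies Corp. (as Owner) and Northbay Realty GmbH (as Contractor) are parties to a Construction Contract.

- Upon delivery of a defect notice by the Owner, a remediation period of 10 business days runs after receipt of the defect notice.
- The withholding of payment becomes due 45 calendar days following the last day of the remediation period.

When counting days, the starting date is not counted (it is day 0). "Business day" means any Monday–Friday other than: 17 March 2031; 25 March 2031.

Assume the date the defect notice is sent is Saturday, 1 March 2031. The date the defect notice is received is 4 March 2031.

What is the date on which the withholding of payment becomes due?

3 May 2031

The last day of the remediation period: counting 10 business days from Tuesday, 4 March 2031 (Mar 5, Mar 6, Mar 7, Mar 10, Mar 11, Mar 12, Mar 13, Mar 14, Mar 18, Mar 19, skipping weekends and the listed holiday on Mar 17) reaches Wednesday, 19 March 2031.
The date on which the withholding of payment becomes due: 45 calendar days after 19 March 2031 is 3 May 2031.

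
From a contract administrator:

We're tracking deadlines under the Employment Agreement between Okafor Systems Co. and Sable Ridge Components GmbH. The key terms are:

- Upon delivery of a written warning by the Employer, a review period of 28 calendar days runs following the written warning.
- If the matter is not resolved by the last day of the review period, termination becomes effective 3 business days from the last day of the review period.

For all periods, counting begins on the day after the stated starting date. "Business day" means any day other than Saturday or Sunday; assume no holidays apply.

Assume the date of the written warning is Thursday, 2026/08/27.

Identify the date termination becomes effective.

2026/09/29

The last day of the review period: 28 calendar days after 2026/08/27 is 2026/09/24.
The date termination becomes effective: 3 business days after Thursday, 2026/09/24, skipping weekends — Sep 25, Sep 28, Sep 29 — lands on Tuesday, 2026/09/29.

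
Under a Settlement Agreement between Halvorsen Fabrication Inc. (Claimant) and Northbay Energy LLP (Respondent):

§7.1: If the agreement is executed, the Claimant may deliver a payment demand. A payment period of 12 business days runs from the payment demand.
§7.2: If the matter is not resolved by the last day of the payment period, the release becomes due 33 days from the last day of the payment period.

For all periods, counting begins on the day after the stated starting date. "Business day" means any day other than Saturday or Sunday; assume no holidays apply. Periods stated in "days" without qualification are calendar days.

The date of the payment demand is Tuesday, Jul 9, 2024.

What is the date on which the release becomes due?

Aug 27, 2024

From Tuesday, Jul 9, 2024, 12 business days (Jul 10, Jul 11, Jul 12, Jul 15, …, Jul 23, Jul 24, Jul 25, skipping weekends) brings us to Thursday, Jul 25, 2024, which is the last day of the payment period.
The date on which the release becomes due: Jul 25, 2024 + 33 days = Aug 27, 2024.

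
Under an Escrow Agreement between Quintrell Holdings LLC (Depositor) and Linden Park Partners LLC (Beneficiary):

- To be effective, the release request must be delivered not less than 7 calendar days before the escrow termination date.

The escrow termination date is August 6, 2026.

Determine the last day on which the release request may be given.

July 30, 2026

August 6, 2026 minus 7 days is July 30, 2026.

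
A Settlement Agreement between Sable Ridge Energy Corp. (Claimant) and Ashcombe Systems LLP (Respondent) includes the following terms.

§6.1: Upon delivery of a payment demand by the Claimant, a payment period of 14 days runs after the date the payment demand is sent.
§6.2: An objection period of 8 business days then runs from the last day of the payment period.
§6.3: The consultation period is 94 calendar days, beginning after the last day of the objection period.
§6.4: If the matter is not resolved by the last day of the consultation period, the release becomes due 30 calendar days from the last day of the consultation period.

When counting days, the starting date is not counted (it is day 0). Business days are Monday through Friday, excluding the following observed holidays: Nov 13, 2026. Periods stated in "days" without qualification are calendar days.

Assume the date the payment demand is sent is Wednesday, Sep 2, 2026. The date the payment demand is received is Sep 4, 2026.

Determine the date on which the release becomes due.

Jan 30, 2027

The last day of the payment period: Sep 2, 2026 + 14 days = Sep 16, 2026.
The last day of the objection period: counting 8 business days from Wednesday, Sep 16, 2026 (Sep 17, Sep 18, Sep 21, Sep 22, Sep 23, Sep 24, Sep 25, Sep 28, skipping weekends) reaches Monday, Sep 28, 2026.
The last day of the consultation period: Sep 28, 2026 + 94 days = Dec 31, 2026.
Adding 30 calendar days to Dec 31, 2026 gives Jan 30, 2027, which is the date on which the release becomes due.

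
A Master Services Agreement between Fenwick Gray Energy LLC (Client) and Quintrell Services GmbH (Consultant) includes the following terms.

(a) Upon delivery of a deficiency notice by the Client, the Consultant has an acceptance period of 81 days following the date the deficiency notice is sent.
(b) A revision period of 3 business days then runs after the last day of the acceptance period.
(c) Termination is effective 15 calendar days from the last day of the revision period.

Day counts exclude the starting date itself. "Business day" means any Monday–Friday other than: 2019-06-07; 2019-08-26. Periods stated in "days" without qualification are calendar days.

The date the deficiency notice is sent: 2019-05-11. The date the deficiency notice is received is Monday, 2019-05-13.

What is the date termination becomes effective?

2019-08-20

Adding 81 calendar days to 2019-05-11 gives 2019-07-31, which is the last day of the acceptance period.
The last day of the revision period: 3 business days after Wednesday, 2019-07-31, skipping weekends — Aug 1, Aug 2, Aug 5 — lands on Monday, 2019-08-05.
Adding 15 calendar days to 2019-08-05 gives 2019-08-20, which is the date termination becomes effective.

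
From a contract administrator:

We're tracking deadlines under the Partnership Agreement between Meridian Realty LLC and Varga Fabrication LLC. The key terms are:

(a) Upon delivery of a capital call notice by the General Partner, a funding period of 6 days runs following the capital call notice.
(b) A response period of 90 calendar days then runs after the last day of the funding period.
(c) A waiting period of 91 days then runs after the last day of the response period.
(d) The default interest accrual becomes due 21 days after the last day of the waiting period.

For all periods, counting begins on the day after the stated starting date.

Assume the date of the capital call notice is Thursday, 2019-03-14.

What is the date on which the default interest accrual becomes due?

2019-10-08

Adding 6 calendar days to 2019-03-14 gives 2019-03-20, which is the last day of the funding period.
The last day of the response period: 2019-03-20 + 90 days = 2019-06-18.
The last day of the waiting period: 2019-06-18 + 91 days = 2019-09-17.
The date on which the default interest accrual becomes due: 2019-09-17 + 21 days = 2019-10-08.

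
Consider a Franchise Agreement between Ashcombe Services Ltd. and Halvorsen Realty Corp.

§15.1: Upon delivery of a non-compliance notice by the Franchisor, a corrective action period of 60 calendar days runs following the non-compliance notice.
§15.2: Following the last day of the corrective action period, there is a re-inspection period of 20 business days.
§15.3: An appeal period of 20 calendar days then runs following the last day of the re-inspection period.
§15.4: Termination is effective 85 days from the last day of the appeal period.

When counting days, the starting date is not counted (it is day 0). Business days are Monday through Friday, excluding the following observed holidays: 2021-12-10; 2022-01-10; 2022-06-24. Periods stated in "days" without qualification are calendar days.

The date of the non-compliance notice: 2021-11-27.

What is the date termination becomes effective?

2022-06-08

Adding 60 calendar days to 2021-11-27 gives 2022-01-26, which is the last day of the corrective action period.
The last day of the re-inspection period: 20 business days after Wednesday, 2022-01-26, skipping weekends — Jan 27, Jan 28, Jan 31, Feb 1, …, Feb 21, Feb 22, Feb 23 — lands on Wednesday, 2022-02-23.
The last day of the appeal period: 20 calendar days after 2022-02-23 is 2022-03-15.
The date termination becomes effective: 85 calendar days after 2022-03-15 is 2022-06-08.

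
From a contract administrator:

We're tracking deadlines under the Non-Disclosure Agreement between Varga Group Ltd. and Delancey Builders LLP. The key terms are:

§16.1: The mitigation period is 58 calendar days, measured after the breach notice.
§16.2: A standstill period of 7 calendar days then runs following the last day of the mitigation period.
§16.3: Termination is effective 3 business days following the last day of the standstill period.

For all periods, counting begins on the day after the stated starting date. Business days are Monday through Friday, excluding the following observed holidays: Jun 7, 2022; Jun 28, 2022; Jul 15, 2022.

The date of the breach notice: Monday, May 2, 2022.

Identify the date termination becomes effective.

Adding 58 calendar days to May 2, 2022 gives Jun 29, 2022, which is the last day of the mitigation period.
The last day of the standstill period: 7 calendar days after Jun 29, 2022 is Jul 6, 2022.
From Wednesday, Jul 6, 2022, 3 business days (Jul 7, Jul 8, Jul 11, skipping weekends) brings us to Monday, Jul 11, 2022, which is the date termination becomes effective.

Jul 11, 2022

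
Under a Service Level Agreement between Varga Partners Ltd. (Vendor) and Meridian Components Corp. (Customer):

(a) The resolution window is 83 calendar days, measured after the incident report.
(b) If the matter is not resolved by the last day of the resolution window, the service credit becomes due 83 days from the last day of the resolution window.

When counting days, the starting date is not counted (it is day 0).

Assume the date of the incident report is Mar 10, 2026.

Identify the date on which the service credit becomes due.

Adding 83 calendar days to Mar 10, 2026 gives Jun 1, 2026, which is the last day of the resolution window.
The date on which the service credit becomes due: Jun 1, 2026 + 83 days = Aug 23, 2026.

Aug 23, 2026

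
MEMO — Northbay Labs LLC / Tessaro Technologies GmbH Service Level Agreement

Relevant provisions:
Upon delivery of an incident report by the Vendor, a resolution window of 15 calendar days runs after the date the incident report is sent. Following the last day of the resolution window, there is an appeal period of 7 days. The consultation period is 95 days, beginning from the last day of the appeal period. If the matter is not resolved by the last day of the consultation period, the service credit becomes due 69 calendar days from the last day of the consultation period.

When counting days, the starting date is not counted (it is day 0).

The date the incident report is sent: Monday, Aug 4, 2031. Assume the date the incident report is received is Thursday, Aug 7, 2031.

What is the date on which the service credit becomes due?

Feb 6, 2032

The last day of the resolution window: Aug 4, 2031 + 15 days = Aug 19, 2031.
The last day of the appeal period: Aug 19, 2031 + 7 days = Aug 26, 2031.
Adding 95 calendar days to Aug 26, 2031 gives Nov 29, 2031, which is the last day of the consultation period.
Adding 69 calendar days to Nov 29, 2031 gives Feb 6, 2032, which is the date on which the service credit becomes due.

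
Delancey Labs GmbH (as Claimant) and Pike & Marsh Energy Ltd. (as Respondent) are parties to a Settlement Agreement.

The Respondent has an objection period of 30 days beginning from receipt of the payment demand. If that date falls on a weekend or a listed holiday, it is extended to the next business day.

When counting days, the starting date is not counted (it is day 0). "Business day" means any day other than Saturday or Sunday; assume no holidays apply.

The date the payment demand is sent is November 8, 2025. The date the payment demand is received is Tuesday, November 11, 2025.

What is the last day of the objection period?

The last day of the objection period: 30 calendar days after November 11, 2025 is December 11, 2025. December 11, 2025 is a Thursday, so no roll-forward applies.

December 11, 2025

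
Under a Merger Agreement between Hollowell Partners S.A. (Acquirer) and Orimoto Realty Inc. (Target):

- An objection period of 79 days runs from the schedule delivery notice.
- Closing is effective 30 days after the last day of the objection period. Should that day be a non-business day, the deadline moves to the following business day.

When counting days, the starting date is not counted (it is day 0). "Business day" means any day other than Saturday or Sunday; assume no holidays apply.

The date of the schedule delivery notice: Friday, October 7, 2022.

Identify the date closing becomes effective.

January 24, 2023

Adding 79 calendar days to October 7, 2022 gives December 25, 2022, which is the last day of the objection period.
The date closing becomes effective: 30 calendar days after December 25, 2022 is January 24, 2023. January 24, 2023 is a Tuesday, so no roll-forward applies.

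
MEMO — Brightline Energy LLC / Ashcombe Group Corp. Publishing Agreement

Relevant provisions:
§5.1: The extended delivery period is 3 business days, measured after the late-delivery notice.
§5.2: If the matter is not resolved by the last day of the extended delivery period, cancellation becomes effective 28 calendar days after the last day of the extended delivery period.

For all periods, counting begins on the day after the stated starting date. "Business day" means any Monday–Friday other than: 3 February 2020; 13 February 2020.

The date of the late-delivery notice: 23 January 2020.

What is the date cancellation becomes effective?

25 February 2020

The last day of the extended delivery period: 3 business days after Thursday, 23 January 2020, skipping weekends — Jan 24, Jan 27, Jan 28 — lands on Tuesday, 28 January 2020.
The date cancellation becomes effective: 28 January 2020 + 28 days = 25 February 2020.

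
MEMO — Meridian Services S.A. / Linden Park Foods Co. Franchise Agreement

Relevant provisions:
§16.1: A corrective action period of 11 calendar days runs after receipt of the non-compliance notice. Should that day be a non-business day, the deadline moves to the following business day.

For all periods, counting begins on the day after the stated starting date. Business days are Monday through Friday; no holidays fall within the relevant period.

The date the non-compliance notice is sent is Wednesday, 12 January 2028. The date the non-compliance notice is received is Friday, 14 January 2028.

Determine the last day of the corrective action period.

The last day of the corrective action period: 14 January 2028 + 11 days = 25 January 2028. 25 January 2028 is a Tuesday, so no roll-forward applies.

25 January 2028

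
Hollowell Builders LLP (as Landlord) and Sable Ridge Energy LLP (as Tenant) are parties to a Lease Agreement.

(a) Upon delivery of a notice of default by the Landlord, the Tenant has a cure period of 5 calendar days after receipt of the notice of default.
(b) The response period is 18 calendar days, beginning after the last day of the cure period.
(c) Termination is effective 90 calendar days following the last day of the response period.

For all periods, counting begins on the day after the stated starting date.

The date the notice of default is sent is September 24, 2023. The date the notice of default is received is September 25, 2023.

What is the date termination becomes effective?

January 16, 2024

The last day of the cure period: 5 calendar days after September 25, 2023 is September 30, 2023.
Adding 18 calendar days to September 30, 2023 gives October 18, 2023, which is the last day of the response period.
The date termination becomes effective: October 18, 2023 + 90 days = January 16, 2024.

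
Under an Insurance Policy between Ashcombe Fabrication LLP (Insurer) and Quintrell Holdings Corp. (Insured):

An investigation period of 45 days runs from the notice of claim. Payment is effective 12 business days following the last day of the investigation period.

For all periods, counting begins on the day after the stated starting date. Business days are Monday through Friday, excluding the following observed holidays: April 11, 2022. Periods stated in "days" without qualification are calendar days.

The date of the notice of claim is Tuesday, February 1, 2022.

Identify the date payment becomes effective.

The last day of the investigation period: February 1, 2022 + 45 days = March 18, 2022.
The date payment becomes effective: 12 business days after Friday, March 18, 2022, skipping weekends — Mar 21, Mar 22, Mar 23, Mar 24, …, Apr 1, Apr 4, Apr 5 — lands on Tuesday, April 5, 2022.

April 5, 2022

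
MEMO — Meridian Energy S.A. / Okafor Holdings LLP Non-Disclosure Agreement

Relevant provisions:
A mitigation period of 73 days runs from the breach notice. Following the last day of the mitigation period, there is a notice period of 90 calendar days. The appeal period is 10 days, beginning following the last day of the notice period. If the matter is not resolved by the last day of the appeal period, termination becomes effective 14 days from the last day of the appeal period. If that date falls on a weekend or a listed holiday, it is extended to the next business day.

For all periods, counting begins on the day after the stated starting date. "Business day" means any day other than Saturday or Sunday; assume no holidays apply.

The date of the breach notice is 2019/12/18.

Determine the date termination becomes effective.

2020/06/22

The last day of the mitigation period: 73 calendar days after 2019/12/18 is 2020/02/29.
The last day of the notice period: 90 calendar days after 2020/02/29 is 2020/05/29.
The last day of the appeal period: 10 calendar days after 2020/05/29 is 2020/06/08.
Adding 14 calendar days to 2020/06/08 gives 2020/06/22, which is the date termination becomes effective. 2020/06/22 is a Monday, so no roll-forward applies.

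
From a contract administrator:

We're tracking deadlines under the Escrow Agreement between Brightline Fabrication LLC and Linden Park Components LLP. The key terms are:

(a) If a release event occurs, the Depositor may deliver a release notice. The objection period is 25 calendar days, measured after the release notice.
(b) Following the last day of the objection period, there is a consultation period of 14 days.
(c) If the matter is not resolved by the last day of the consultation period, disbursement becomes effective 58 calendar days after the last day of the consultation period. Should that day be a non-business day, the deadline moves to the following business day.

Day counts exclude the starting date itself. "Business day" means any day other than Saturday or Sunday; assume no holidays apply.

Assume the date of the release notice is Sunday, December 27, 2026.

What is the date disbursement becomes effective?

April 5, 2027

Adding 25 calendar days to December 27, 2026 gives January 21, 2027, which is the last day of the objection period.
Adding 14 calendar days to January 21, 2027 gives February 4, 2027, which is the last day of the consultation period.
The date disbursement becomes effective: February 4, 2027 + 58 days = April 3, 2027. That falls on a Saturday, so it rolls to the next business day, Monday, April 5, 2027.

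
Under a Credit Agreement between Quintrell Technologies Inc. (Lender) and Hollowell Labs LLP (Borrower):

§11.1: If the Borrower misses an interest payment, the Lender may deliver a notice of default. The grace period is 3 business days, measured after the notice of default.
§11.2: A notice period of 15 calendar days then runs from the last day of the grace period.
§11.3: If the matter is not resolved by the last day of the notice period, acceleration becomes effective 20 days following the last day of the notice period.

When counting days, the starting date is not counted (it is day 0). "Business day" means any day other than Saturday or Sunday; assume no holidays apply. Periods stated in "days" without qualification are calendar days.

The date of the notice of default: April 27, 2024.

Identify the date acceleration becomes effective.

June 5, 2024

The last day of the grace period: counting 3 business days from Saturday, April 27, 2024 (Apr 29, Apr 30, May 1, skipping weekends) reaches Wednesday, May 1, 2024.
The last day of the notice period: 15 calendar days after May 1, 2024 is May 16, 2024.
The date acceleration becomes effective: May 16, 2024 + 20 days = June 5, 2024.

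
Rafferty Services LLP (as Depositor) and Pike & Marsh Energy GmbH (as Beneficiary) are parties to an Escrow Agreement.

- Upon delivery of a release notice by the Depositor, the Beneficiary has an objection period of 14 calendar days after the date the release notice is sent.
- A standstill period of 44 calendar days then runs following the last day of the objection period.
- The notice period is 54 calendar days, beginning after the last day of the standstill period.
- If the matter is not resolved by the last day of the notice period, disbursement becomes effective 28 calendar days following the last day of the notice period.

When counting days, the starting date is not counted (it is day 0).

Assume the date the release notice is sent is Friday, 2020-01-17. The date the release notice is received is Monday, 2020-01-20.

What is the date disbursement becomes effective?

2020-06-05

Adding 14 calendar days to 2020-01-17 gives 2020-01-31, which is the last day of the objection period.
Adding 44 calendar days to 2020-01-31 gives 2020-03-15, which is the last day of the standstill period.
The last day of the notice period: 2020-03-15 + 54 days = 2020-05-08.
The date disbursement becomes effective: 2020-05-08 + 28 days = 2020-06-05.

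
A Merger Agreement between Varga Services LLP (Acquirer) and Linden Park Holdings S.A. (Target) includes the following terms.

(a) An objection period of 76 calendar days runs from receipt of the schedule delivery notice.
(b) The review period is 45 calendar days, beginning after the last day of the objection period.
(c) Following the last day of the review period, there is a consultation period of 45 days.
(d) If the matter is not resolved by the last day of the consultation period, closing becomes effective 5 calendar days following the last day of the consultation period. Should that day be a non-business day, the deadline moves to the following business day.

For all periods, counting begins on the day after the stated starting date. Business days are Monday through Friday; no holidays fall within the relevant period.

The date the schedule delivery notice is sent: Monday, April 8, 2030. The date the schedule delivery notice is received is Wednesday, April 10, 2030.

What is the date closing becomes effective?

Adding 76 calendar days to April 10, 2030 gives June 25, 2030, which is the last day of the objection period.
The last day of the review period: June 25, 2030 + 45 days = August 9, 2030.
Adding 45 calendar days to August 9, 2030 gives September 23, 2030, which is the last day of the consultation period.
The date closing becomes effective: September 23, 2030 + 5 days = September 28, 2030. That falls on a Saturday, so it rolls to the next business day, Monday, September 30, 2030.

September 30, 2030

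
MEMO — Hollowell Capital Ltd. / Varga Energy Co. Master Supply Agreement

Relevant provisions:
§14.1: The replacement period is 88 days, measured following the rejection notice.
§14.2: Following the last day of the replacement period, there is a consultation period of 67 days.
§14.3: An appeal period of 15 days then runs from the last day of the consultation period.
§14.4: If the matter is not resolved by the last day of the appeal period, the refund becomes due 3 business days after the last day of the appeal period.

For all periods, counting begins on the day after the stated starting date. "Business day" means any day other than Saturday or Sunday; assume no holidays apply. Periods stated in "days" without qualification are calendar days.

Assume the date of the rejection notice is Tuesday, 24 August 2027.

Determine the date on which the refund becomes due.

15 February 2028

The last day of the replacement period: 88 calendar days after 24 August 2027 is 20 November 2027.
The last day of the consultation period: 67 calendar days after 20 November 2027 is 26 January 2028.
Adding 15 calendar days to 26 January 2028 gives 10 February 2028, which is the last day of the appeal period.
The date on which the refund becomes due: 3 business days after Thursday, 10 February 2028, skipping weekends — Feb 11, Feb 14, Feb 15 — lands on Tuesday, 15 February 2028.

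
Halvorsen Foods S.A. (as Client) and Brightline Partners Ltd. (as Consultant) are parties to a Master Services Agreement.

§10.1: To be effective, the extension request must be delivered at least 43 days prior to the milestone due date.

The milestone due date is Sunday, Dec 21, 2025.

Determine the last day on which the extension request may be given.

Nov 8, 2025

Counting back 43 calendar days from Dec 21, 2025 gives Nov 8, 2025.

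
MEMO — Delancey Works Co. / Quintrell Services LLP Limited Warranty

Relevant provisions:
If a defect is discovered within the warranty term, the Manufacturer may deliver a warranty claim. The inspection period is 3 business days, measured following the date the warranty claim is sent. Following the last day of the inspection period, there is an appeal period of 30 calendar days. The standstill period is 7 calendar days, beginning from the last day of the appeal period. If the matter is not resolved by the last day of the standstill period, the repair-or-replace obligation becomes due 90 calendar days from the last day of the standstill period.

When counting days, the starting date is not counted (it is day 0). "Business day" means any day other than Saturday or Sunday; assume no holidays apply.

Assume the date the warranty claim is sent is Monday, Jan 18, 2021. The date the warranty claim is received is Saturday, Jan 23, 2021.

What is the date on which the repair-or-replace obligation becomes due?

May 28, 2021

The last day of the inspection period: 3 business days after Monday, Jan 18, 2021, skipping weekends — Jan 19, Jan 20, Jan 21 — lands on Thursday, Jan 21, 2021.
Adding 30 calendar days to Jan 21, 2021 gives Feb 20, 2021, which is the last day of the appeal period.
The last day of the standstill period: 7 calendar days after Feb 20, 2021 is Feb 27, 2021.
The date on which the repair-or-replace obligation becomes due: 90 calendar days after Feb 27, 2021 is May 28, 2021.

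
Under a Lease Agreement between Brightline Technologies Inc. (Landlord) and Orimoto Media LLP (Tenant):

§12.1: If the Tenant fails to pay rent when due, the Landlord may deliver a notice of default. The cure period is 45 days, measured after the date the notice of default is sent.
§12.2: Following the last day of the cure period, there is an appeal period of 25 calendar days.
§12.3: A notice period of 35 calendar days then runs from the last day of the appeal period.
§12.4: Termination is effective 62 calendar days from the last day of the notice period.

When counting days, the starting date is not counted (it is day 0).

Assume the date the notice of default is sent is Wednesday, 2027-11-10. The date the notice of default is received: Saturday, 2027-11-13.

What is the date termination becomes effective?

2028-04-25

The last day of the cure period: 2027-11-10 + 45 days = 2027-12-25.
The last day of the appeal period: 2027-12-25 + 25 days = 2028-01-19.
Adding 35 calendar days to 2028-01-19 gives 2028-02-23, which is the last day of the notice period.
Adding 62 calendar days to 2028-02-23 gives 2028-04-25, which is the date termination becomes effective.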